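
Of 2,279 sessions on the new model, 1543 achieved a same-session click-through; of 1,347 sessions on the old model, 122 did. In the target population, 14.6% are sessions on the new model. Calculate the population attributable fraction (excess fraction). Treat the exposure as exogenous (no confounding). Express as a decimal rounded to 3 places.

PAF ≈ 0.486

p₁ = P(outcome | exposed) = 1543/2279 = 0.67705
p₀ = P(outcome | unexposed) = 122/1347 = 0.090572
Overall risk P(Y=1) = π·p₁ + (1−π)·p₀ = 0.146×0.67705 + 0.854×0.090572 = 0.1762.
Under exogeneity, PAF = [P(Y=1) − p₀] / P(Y=1).
PAF = (0.1762 − 0.090572) / 0.1762 ≈ 0.4860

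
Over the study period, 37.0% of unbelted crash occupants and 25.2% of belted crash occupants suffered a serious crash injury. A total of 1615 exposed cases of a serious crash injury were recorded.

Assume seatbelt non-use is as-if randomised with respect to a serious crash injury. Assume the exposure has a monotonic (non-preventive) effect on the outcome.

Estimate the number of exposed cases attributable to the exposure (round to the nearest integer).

about 515 cases

p₁ = 0.37, p₀ = 0.252.
PN = (p₁ − p₀)/p₁ = (0.37 − 0.252) / 0.37 ≈ 0.31892.
Attributable cases ≈ PN × (exposed cases) = 0.31892 × 1615 ≈ 515.05.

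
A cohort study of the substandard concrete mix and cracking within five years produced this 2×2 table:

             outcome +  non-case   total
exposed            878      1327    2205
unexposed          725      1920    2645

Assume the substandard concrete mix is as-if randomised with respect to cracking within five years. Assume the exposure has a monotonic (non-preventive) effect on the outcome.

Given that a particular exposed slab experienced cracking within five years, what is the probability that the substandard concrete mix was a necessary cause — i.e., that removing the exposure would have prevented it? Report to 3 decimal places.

PN ≈ 0.312

p₁ = P(outcome | exposed) = 878/2205 = 0.39819
p₀ = P(outcome | unexposed) = 725/2645 = 0.2741
Under exogeneity and monotonicity, PN = (p₁ − p₀) / p₁.
PN = (0.39819 − 0.2741) / 0.39819 = 0.12408 / 0.39819 ≈ 0.3116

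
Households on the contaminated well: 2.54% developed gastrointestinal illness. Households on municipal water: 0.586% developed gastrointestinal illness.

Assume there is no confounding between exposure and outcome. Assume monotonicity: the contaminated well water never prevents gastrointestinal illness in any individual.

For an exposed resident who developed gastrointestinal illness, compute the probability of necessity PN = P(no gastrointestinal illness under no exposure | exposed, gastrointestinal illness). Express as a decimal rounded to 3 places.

PN ≈ 0.769

p₁ = 0.0254, p₀ = 0.00586.
Under exogeneity and monotonicity, PN = (p₁ − p₀) / p₁.
PN = (0.0254 − 0.00586) / 0.0254 = 0.01954 / 0.0254 ≈ 0.7693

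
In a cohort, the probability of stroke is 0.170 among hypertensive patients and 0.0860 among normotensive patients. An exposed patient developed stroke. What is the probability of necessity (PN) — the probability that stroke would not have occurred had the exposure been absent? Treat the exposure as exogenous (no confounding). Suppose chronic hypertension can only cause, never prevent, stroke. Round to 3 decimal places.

PN ≈ 0.494

Let p₁ = 0.17, p₀ = 0.086.
Under exogeneity and monotonicity, PN = (p₁ − p₀) / p₁.
PN = (0.17 − 0.086) / 0.17 = 0.084 / 0.17 ≈ 0.4941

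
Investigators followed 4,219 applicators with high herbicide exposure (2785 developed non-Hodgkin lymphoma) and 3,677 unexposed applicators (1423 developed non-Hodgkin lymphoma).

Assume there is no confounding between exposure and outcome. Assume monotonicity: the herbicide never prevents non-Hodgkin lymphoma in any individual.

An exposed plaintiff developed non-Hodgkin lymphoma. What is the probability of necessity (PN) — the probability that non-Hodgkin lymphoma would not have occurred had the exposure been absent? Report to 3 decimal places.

PN ≈ 0.414

p₁ = P(outcome | exposed) = 2785/4219 = 0.66011
p₀ = P(outcome | unexposed) = 1423/3677 = 0.387
Under exogeneity and monotonicity, PN = (p₁ − p₀) / p₁.
PN = (0.66011 − 0.387) / 0.66011 = 0.27311 / 0.66011 ≈ 0.4137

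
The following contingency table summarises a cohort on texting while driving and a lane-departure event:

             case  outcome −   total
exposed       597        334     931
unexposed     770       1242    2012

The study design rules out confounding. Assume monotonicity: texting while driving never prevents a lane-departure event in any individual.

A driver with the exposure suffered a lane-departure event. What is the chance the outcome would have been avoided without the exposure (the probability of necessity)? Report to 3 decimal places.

p₁ = P(outcome | exposed) = 597/931 = 0.64125
p₀ = P(outcome | unexposed) = 770/2012 = 0.3827
Under exogeneity and monotonicity, PN = (p₁ − p₀)/p₁.
PN = (0.64125 − 0.3827) / 0.64125 ≈ 0.4032

PN ≈ 0.403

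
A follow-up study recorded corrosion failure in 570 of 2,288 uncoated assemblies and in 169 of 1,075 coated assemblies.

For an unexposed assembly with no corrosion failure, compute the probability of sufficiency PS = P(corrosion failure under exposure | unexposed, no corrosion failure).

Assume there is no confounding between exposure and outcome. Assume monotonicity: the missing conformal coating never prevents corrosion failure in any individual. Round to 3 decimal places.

p₁ = P(outcome | exposed) = 570/2288 = 0.24913
p₀ = P(outcome | unexposed) = 169/1075 = 0.15721
Under exogeneity and monotonicity, PS = (p₁ − p₀) / (1 − p₀).
PS = (0.24913 − 0.15721) / (1 − 0.15721) = 0.091917 / 0.84279 ≈ 0.1091

PS ≈ 0.109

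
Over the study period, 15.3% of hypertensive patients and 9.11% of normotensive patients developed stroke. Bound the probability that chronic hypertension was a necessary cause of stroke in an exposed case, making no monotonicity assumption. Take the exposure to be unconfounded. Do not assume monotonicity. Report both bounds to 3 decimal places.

0.405 ≤ PN ≤ 1.000

p₁ = 0.153, p₀ = 0.0911.
Under exogeneity alone the bounds on PN are max{0,(p₁−p₀)/p₁} ≤ PN ≤ min{1,(1−p₀)/p₁}.
  lower = (p₁ − p₀)/p₁ = 0.0619 / 0.153 ≈ 0.4046
  upper = min{1, (1 − p₀)/p₁} = 0.9089 / 0.153 ≈ 5.9405 → capped at 1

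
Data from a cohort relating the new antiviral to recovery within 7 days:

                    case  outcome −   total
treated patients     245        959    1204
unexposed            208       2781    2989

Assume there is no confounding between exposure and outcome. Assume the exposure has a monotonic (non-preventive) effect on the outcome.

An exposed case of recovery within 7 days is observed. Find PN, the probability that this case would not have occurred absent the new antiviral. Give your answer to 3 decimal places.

PN ≈ 0.658

p₁ = P(outcome | exposed) = 245/1204 = 0.20349
p₀ = P(outcome | unexposed) = 208/2989 = 0.069588
Under exogeneity and monotonicity, PN = (p₁ − p₀) / p₁.
PN = (0.20349 − 0.069588) / 0.20349 = 0.1339 / 0.20349 ≈ 0.6580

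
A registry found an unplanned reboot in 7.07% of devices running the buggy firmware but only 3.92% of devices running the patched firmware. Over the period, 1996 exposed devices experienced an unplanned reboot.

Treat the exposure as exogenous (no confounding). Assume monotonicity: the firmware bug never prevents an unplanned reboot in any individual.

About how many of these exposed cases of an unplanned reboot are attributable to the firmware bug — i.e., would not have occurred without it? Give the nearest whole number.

p₁ = 0.0707, p₀ = 0.0392.
PN = (p₁ − p₀)/p₁ = (0.0707 − 0.0392) / 0.0707 ≈ 0.44554.
Attributable cases ≈ PN × (exposed cases) = 0.44554 × 1996 ≈ 889.31.

about 889 cases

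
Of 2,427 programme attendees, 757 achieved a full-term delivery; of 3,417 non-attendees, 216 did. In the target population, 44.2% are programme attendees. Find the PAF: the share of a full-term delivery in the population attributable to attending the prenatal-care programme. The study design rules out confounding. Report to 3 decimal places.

PAF ≈ 0.635

p₁ = P(outcome | exposed) = 757/2427 = 0.31191
p₀ = P(outcome | unexposed) = 216/3417 = 0.063213
Overall risk P(Y=1) = π·p₁ + (1−π)·p₀ = 0.442×0.31191 + 0.558×0.063213 = 0.17314.
Under exogeneity, PAF = [P(Y=1) − p₀] / P(Y=1).
PAF = (0.17314 − 0.063213) / 0.17314 ≈ 0.6349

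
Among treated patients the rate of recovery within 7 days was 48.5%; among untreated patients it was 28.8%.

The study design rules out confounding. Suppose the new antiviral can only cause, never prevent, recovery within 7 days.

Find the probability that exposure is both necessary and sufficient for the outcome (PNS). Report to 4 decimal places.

p₁ = 0.485, p₀ = 0.288.
Under exogeneity and monotonicity, PNS = p₁ − p₀.
PNS = 0.485 − 0.288 = 0.197

PNS ≈ 0.1970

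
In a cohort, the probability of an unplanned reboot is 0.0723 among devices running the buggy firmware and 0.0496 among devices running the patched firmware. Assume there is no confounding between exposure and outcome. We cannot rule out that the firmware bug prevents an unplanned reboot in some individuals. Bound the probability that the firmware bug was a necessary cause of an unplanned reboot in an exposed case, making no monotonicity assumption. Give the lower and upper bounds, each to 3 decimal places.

Let p₁ = 0.0723, p₀ = 0.0496.
Under exogeneity alone the bounds on PN are max{0,(p₁−p₀)/p₁} ≤ PN ≤ min{1,(1−p₀)/p₁}.
  lower = (p₁ − p₀)/p₁ = 0.0227 / 0.0723 ≈ 0.3140
  upper = min{1, (1 − p₀)/p₁} = 0.9504 / 0.0723 ≈ 13.1452 → capped at 1

0.314 ≤ PN ≤ 1.000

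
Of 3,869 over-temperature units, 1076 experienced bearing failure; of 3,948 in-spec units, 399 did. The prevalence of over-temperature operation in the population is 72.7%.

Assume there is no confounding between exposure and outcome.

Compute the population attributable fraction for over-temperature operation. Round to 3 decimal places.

p₁ = P(outcome | exposed) = 1076/3869 = 0.27811
p₀ = P(outcome | unexposed) = 399/3948 = 0.10106
Overall risk P(Y=1) = π·p₁ + (1−π)·p₀ = 0.727×0.27811 + 0.273×0.10106 = 0.22977.
Under exogeneity, PAF = [P(Y=1) − p₀] / P(Y=1).
PAF = (0.22977 − 0.10106) / 0.22977 ≈ 0.5602

PAF ≈ 0.560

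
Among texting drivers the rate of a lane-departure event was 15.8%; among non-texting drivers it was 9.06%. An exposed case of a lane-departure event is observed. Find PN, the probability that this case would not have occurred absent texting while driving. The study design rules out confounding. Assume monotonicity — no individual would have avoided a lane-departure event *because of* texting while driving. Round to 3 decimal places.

p₁ = 0.158, p₀ = 0.0906.
Under exogeneity and monotonicity, PN = (p₁ − p₀) / p₁.
PN = (0.158 − 0.0906) / 0.158 = 0.0674 / 0.158 ≈ 0.4266

PN ≈ 0.427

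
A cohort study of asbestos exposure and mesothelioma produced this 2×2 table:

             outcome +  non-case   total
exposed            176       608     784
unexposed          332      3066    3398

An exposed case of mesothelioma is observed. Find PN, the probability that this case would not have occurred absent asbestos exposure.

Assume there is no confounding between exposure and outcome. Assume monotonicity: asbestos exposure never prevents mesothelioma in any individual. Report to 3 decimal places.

PN ≈ 0.565

p₁ = P(outcome | exposed) = 176/784 = 0.22449
p₀ = P(outcome | unexposed) = 332/3398 = 0.097705
Under exogeneity and monotonicity, PN = (p₁ − p₀)/p₁.
PN = (0.22449 − 0.097705) / 0.22449 ≈ 0.5648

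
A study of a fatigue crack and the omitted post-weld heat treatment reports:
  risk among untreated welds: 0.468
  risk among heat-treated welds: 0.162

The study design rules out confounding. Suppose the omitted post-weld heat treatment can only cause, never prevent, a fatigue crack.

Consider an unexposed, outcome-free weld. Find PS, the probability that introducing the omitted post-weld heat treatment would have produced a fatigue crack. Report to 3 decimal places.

PS ≈ 0.365

Let p₁ = 0.468, p₀ = 0.162.
Under exogeneity and monotonicity, PS = (p₁ − p₀) / (1 − p₀).
PS = (0.468 − 0.162) / (1 − 0.162) = 0.306 / 0.838 ≈ 0.3652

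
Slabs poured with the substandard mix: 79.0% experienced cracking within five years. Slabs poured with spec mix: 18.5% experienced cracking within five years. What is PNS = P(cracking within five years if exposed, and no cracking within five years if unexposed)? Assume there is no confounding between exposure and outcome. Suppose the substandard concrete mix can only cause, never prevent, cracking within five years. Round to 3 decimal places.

PNS ≈ 0.605

p₁ = 0.79, p₀ = 0.185.
Under exogeneity and monotonicity, PNS = p₁ − p₀.
PNS = 0.79 − 0.185 = 0.605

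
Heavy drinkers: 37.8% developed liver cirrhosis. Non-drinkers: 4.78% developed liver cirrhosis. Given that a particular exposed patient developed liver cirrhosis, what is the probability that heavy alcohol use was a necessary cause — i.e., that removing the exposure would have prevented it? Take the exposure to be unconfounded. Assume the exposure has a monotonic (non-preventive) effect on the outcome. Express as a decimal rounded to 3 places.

PN ≈ 0.874

p₁ = 0.378, p₀ = 0.0478.
Under exogeneity and monotonicity, PN = (p₁ − p₀) / p₁.
PN = (0.378 − 0.0478) / 0.378 = 0.3302 / 0.378 ≈ 0.8735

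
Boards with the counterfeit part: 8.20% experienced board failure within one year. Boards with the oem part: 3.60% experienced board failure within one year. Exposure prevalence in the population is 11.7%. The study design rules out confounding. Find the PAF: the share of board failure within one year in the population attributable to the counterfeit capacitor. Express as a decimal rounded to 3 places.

PAF ≈ 0.130

p₁ = 0.082, p₀ = 0.036.
Overall risk P(Y=1) = π·p₁ + (1−π)·p₀ = 0.117×0.082 + 0.883×0.036 = 0.041382.
Under exogeneity, PAF = [P(Y=1) − p₀] / P(Y=1).
PAF = (0.041382 − 0.036) / 0.041382 ≈ 0.1301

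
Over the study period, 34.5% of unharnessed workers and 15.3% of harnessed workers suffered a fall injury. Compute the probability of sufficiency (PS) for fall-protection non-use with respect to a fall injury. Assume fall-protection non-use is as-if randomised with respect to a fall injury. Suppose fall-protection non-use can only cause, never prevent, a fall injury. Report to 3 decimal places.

p₁ = 0.345, p₀ = 0.153.
Under exogeneity and monotonicity, PS = (p₁ − p₀) / (1 − p₀).
PS = (0.345 − 0.153) / (1 − 0.153) = 0.192 / 0.847 ≈ 0.2267

PS ≈ 0.227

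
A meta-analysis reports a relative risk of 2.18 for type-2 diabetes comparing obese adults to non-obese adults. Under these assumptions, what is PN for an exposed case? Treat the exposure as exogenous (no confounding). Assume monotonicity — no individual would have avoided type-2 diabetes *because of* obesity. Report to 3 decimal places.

PN ≈ 0.541

Under exogeneity and monotonicity, PN = (RR − 1) / RR = 1 − 1/RR.
PN = (2.18 − 1) / 2.18 = 1.18 / 2.18 ≈ 0.5413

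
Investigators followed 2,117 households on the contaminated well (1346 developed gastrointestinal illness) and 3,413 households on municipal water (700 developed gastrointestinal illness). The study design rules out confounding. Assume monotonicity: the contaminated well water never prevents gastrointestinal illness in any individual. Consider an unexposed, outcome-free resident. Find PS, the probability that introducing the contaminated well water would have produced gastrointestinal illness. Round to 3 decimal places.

PS ≈ 0.542

p₁ = P(outcome | exposed) = 1346/2117 = 0.63581
p₀ = P(outcome | unexposed) = 700/3413 = 0.2051
Under exogeneity and monotonicity, PS = (p₁ − p₀) / (1 − p₀).
PS = (0.63581 − 0.2051) / (1 − 0.2051) = 0.43071 / 0.7949 ≈ 0.5418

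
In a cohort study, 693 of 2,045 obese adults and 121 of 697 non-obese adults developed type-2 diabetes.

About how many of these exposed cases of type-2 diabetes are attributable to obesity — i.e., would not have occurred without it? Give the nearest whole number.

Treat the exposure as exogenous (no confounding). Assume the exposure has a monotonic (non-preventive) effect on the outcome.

p₁ = P(outcome | exposed) = 693/2045 = 0.33888
p₀ = P(outcome | unexposed) = 121/697 = 0.1736
PN = (p₁ − p₀)/p₁ = (0.33888 − 0.1736) / 0.33888 ≈ 0.48771.
Attributable cases ≈ PN × (exposed cases) = 0.48771 × 693 ≈ 337.99.

about 338 cases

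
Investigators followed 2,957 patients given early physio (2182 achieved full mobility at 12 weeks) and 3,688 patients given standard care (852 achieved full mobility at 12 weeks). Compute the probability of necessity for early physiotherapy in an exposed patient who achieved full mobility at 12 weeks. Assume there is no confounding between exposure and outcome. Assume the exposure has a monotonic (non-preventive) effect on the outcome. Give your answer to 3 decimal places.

PN ≈ 0.687

p₁ = P(outcome | exposed) = 2182/2957 = 0.73791
p₀ = P(outcome | unexposed) = 852/3688 = 0.23102
Under exogeneity and monotonicity, PN = (p₁ − p₀) / p₁.
PN = (0.73791 − 0.23102) / 0.73791 = 0.50689 / 0.73791 ≈ 0.6869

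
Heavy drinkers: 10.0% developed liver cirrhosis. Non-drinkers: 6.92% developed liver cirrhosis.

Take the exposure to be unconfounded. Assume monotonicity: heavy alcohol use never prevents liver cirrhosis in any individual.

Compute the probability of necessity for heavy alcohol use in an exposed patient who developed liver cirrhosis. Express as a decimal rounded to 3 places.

p₁ = 0.1, p₀ = 0.0692.
Under exogeneity and monotonicity, PN = (p₁ − p₀) / p₁.
PN = (0.1 − 0.0692) / 0.1 = 0.0308 / 0.1 ≈ 0.3080

PN ≈ 0.308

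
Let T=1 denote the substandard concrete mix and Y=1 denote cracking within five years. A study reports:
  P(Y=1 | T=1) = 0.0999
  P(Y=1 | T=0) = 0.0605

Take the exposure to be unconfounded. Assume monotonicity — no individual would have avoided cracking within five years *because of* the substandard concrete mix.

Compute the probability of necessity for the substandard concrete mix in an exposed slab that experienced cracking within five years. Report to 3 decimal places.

Let p₁ = 0.0999, p₀ = 0.0605.
Under exogeneity and monotonicity, PN = (p₁ − p₀) / p₁.
PN = (0.0999 − 0.0605) / 0.0999 = 0.0394 / 0.0999 ≈ 0.3944

PN ≈ 0.394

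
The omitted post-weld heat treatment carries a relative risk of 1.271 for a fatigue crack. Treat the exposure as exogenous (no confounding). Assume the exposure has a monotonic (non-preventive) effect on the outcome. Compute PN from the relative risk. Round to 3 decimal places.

PN ≈ 0.213

Under exogeneity and monotonicity, PN = (RR − 1) / RR = 1 − 1/RR.
PN = (1.271 − 1) / 1.271 = 0.271 / 1.271 ≈ 0.2132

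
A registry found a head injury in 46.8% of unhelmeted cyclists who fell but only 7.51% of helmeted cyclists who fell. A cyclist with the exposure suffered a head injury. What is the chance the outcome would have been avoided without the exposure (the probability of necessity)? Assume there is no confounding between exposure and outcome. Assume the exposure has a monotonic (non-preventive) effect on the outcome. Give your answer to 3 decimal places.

PN ≈ 0.840

p₁ = 0.468, p₀ = 0.0751.
Under exogeneity and monotonicity, PN = (p₁ − p₀) / p₁.
PN = (0.468 − 0.0751) / 0.468 = 0.3929 / 0.468 ≈ 0.8395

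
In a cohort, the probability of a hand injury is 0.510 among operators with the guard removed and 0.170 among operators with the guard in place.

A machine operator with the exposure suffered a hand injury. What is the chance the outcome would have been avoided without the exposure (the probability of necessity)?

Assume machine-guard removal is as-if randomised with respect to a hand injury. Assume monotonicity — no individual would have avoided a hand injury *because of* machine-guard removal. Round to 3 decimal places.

PN ≈ 0.667

Let p₁ = 0.51, p₀ = 0.17.
Under exogeneity and monotonicity, PN = (p₁ − p₀) / p₁.
PN = (0.51 − 0.17) / 0.51 = 0.34 / 0.51 ≈ 0.6667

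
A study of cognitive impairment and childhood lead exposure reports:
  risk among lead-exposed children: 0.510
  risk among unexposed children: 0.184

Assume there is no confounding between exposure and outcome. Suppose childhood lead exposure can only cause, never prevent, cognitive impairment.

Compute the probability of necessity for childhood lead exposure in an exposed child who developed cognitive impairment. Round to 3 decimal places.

PN ≈ 0.639

Let p₁ = 0.51, p₀ = 0.184.
Under exogeneity and monotonicity, PN = (p₁ − p₀) / p₁.
PN = (0.51 − 0.184) / 0.51 = 0.326 / 0.51 ≈ 0.6392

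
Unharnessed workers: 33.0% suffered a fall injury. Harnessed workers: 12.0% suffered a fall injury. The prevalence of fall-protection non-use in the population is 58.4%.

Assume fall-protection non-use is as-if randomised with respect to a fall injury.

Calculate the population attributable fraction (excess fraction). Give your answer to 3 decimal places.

p₁ = 0.33, p₀ = 0.12.
Overall risk P(Y=1) = π·p₁ + (1−π)·p₀ = 0.584×0.33 + 0.416×0.12 = 0.24264.
Under exogeneity, PAF = [P(Y=1) − p₀] / P(Y=1).
PAF = (0.24264 − 0.12) / 0.24264 ≈ 0.5054

PAF ≈ 0.505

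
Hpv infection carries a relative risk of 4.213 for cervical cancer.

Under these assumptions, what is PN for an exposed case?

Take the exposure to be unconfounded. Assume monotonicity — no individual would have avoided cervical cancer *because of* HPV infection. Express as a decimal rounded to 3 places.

PN ≈ 0.763

Under exogeneity and monotonicity, PN = (RR − 1) / RR = 1 − 1/RR.
PN = (4.213 − 1) / 4.213 = 3.213 / 4.213 ≈ 0.7626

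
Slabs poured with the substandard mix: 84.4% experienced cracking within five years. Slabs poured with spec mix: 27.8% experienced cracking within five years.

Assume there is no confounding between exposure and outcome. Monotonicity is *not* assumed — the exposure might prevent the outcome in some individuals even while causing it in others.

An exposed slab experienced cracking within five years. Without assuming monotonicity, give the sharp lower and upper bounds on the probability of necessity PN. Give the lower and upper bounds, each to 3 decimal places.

0.671 ≤ PN ≤ 0.855

p₁ = 0.844, p₀ = 0.278.
Under exogeneity alone the bounds on PN are max{0,(p₁−p₀)/p₁} ≤ PN ≤ min{1,(1−p₀)/p₁}.
  lower = (p₁ − p₀)/p₁ = 0.566 / 0.844 ≈ 0.6706
  upper = min{1, (1 − p₀)/p₁} = 0.722 / 0.844 ≈ 0.8555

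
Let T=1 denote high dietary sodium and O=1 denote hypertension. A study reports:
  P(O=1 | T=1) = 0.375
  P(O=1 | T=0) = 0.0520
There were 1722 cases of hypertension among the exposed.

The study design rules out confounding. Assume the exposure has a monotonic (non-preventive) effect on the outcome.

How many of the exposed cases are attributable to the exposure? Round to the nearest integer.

about 1483 cases

Let p₁ = 0.375, p₀ = 0.052.
PN = (p₁ − p₀)/p₁ = (0.375 − 0.052) / 0.375 ≈ 0.86133.
Attributable cases ≈ PN × (exposed cases) = 0.86133 × 1722 ≈ 1483.22.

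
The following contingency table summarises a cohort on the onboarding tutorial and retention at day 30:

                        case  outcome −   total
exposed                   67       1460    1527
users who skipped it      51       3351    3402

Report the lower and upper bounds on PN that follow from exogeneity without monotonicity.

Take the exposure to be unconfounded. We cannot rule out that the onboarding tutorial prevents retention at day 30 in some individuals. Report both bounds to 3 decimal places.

p₁ = P(outcome | exposed) = 67/1527 = 0.043877
p₀ = P(outcome | unexposed) = 51/3402 = 0.014991
Under exogeneity alone the bounds on PN are max{0,(p₁−p₀)/p₁} ≤ PN ≤ min{1,(1−p₀)/p₁}.
  lower = (p₁ − p₀)/p₁ = 0.028886 / 0.043877 ≈ 0.6583
  upper = min{1, (1 − p₀)/p₁} = 0.98501 / 0.043877 ≈ 22.4494 → capped at 1

0.658 ≤ PN ≤ 1.000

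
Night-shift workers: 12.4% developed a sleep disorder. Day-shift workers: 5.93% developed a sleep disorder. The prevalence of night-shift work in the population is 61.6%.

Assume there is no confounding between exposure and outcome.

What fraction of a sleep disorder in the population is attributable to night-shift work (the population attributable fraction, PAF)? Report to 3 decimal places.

PAF ≈ 0.402

p₁ = 0.124, p₀ = 0.0593.
Overall risk P(Y=1) = π·p₁ + (1−π)·p₀ = 0.616×0.124 + 0.384×0.0593 = 0.099155.
Under exogeneity, PAF = [P(Y=1) − p₀] / P(Y=1).
PAF = (0.099155 − 0.0593) / 0.099155 ≈ 0.4019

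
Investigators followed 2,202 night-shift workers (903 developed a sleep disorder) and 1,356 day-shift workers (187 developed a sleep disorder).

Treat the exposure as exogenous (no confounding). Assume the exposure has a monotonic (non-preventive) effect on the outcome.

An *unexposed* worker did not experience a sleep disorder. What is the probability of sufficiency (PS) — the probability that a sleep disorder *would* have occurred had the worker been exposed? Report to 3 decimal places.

p₁ = P(outcome | exposed) = 903/2202 = 0.41008
p₀ = P(outcome | unexposed) = 187/1356 = 0.13791
Under exogeneity and monotonicity, PS = (p₁ − p₀) / (1 − p₀).
PS = (0.41008 − 0.13791) / (1 − 0.13791) = 0.27218 / 0.86209 ≈ 0.3157

PS ≈ 0.316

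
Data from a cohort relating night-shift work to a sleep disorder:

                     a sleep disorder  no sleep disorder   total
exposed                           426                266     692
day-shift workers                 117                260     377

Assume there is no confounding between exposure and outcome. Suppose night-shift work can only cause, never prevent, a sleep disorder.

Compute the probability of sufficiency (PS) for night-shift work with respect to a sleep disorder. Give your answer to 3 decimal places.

PS ≈ 0.443

p₁ = P(outcome | exposed) = 426/692 = 0.61561
p₀ = P(outcome | unexposed) = 117/377 = 0.31034
Under exogeneity and monotonicity, PS = (p₁ − p₀)/(1 − p₀).
PS = (0.61561 − 0.31034) / 0.68966 ≈ 0.4426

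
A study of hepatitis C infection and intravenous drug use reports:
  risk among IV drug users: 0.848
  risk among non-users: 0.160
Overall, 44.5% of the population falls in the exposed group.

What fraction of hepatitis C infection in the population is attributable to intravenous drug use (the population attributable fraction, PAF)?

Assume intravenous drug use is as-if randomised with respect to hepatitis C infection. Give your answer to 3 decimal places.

PAF ≈ 0.657

Let p₁ = 0.848, p₀ = 0.16.
Overall risk P(Y=1) = π·p₁ + (1−π)·p₀ = 0.445×0.848 + 0.555×0.16 = 0.46616.
Under exogeneity, PAF = [P(Y=1) − p₀] / P(Y=1).
PAF = (0.46616 − 0.16) / 0.46616 ≈ 0.6568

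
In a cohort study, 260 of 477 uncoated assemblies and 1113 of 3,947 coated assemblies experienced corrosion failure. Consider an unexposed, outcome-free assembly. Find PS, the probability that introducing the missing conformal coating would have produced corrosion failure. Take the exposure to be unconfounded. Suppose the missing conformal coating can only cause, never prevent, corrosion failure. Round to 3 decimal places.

PS ≈ 0.366

p₁ = P(outcome | exposed) = 260/477 = 0.54507
p₀ = P(outcome | unexposed) = 1113/3947 = 0.28199
Under exogeneity and monotonicity, PS = (p₁ − p₀) / (1 − p₀).
PS = (0.54507 − 0.28199) / (1 − 0.28199) = 0.26309 / 0.71801 ≈ 0.3664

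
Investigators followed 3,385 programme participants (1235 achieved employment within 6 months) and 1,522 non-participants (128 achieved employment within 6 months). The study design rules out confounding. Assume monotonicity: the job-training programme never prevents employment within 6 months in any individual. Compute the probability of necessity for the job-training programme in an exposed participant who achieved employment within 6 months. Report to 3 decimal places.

p₁ = P(outcome | exposed) = 1235/3385 = 0.36484
p₀ = P(outcome | unexposed) = 128/1522 = 0.0841
Under exogeneity and monotonicity, PN = (p₁ − p₀) / p₁.
PN = (0.36484 − 0.0841) / 0.36484 = 0.28075 / 0.36484 ≈ 0.7695

PN ≈ 0.769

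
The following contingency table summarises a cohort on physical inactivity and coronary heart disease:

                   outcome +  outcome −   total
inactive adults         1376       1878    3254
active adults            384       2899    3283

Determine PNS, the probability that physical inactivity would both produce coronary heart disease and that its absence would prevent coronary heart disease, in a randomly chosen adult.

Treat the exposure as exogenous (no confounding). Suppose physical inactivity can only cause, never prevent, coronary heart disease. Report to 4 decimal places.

PNS ≈ 0.3059

p₁ = P(outcome | exposed) = 1376/3254 = 0.42286
p₀ = P(outcome | unexposed) = 384/3283 = 0.11697
Under exogeneity and monotonicity, PNS = p₁ − p₀.
PNS = 0.42286 − 0.11697 = 0.3059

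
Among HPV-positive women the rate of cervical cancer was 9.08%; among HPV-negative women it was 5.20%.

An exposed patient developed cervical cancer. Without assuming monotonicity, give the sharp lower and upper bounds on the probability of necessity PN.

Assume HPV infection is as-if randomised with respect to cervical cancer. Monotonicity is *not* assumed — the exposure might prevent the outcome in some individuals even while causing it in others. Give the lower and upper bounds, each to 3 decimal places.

p₁ = 0.0908, p₀ = 0.052.
Under exogeneity alone the bounds on PN are max{0,(p₁−p₀)/p₁} ≤ PN ≤ min{1,(1−p₀)/p₁}.
  lower = (p₁ − p₀)/p₁ = 0.0388 / 0.0908 ≈ 0.4273
  upper = min{1, (1 − p₀)/p₁} = 0.948 / 0.0908 ≈ 10.4405 → capped at 1

0.427 ≤ PN ≤ 1.000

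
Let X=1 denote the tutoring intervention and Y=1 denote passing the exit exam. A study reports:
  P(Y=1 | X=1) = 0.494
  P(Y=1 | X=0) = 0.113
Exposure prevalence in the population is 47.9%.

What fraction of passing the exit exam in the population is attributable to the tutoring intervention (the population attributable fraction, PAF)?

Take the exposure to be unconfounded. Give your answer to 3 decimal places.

PAF ≈ 0.618

Let p₁ = 0.494, p₀ = 0.113.
Overall risk P(Y=1) = π·p₁ + (1−π)·p₀ = 0.479×0.494 + 0.521×0.113 = 0.2955.
Under exogeneity, PAF = [P(Y=1) − p₀] / P(Y=1).
PAF = (0.2955 − 0.113) / 0.2955 ≈ 0.6176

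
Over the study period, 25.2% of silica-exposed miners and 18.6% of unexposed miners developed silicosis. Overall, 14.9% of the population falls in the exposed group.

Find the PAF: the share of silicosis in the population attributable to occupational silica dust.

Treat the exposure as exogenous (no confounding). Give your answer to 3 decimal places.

p₁ = 0.252, p₀ = 0.186.
Overall risk P(Y=1) = π·p₁ + (1−π)·p₀ = 0.149×0.252 + 0.851×0.186 = 0.19583.
Under exogeneity, PAF = [P(Y=1) − p₀] / P(Y=1).
PAF = (0.19583 − 0.186) / 0.19583 ≈ 0.0502

PAF ≈ 0.050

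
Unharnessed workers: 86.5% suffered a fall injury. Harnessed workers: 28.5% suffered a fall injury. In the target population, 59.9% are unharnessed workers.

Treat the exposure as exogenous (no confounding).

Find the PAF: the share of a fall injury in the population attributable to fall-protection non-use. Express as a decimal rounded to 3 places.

p₁ = 0.865, p₀ = 0.285.
Overall risk P(Y=1) = π·p₁ + (1−π)·p₀ = 0.599×0.865 + 0.401×0.285 = 0.63242.
Under exogeneity, PAF = [P(Y=1) − p₀] / P(Y=1).
PAF = (0.63242 − 0.285) / 0.63242 ≈ 0.5494

PAF ≈ 0.549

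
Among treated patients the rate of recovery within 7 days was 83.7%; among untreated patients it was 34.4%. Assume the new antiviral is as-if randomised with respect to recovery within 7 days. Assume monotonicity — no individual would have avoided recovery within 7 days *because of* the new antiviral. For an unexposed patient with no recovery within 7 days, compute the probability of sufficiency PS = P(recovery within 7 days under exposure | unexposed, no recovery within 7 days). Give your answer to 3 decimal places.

p₁ = 0.837, p₀ = 0.344.
Under exogeneity and monotonicity, PS = (p₁ − p₀) / (1 − p₀).
PS = (0.837 − 0.344) / (1 − 0.344) = 0.493 / 0.656 ≈ 0.7515

PS ≈ 0.752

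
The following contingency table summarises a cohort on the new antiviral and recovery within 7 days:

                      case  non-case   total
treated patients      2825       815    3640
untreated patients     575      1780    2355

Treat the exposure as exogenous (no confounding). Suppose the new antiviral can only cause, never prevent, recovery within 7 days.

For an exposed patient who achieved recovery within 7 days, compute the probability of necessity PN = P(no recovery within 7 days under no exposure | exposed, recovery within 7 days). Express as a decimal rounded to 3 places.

PN ≈ 0.685

p₁ = P(outcome | exposed) = 2825/3640 = 0.7761
p₀ = P(outcome | unexposed) = 575/2355 = 0.24416
Under exogeneity and monotonicity, PN = (p₁ − p₀)/p₁.
PN = (0.7761 − 0.24416) / 0.7761 ≈ 0.6854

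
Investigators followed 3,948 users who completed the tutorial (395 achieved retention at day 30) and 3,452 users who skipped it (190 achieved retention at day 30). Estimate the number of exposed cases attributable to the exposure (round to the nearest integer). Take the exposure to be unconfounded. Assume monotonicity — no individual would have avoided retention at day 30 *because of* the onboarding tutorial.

p₁ = P(outcome | exposed) = 395/3948 = 0.10005
p₀ = P(outcome | unexposed) = 190/3452 = 0.055041
PN = (p₁ − p₀)/p₁ = (0.10005 − 0.055041) / 0.10005 ≈ 0.44987.
Attributable cases ≈ PN × (exposed cases) = 0.44987 × 395 ≈ 177.70.

about 178 cases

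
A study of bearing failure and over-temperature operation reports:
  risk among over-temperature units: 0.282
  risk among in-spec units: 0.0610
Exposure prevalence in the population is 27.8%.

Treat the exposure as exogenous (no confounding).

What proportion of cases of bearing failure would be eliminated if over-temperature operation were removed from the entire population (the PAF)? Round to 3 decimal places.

PAF ≈ 0.502

Let p₁ = 0.282, p₀ = 0.061.
Overall risk P(Y=1) = π·p₁ + (1−π)·p₀ = 0.278×0.282 + 0.722×0.061 = 0.12244.
Under exogeneity, PAF = [P(Y=1) − p₀] / P(Y=1).
PAF = (0.12244 − 0.061) / 0.12244 ≈ 0.5018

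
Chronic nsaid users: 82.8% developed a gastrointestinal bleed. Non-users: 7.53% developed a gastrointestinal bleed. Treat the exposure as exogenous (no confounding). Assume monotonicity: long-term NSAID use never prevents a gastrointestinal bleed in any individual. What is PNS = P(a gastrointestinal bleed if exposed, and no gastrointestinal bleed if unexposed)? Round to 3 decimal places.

PNS ≈ 0.753

p₁ = 0.828, p₀ = 0.0753.
Under exogeneity and monotonicity, PNS = p₁ − p₀.
PNS = 0.828 − 0.0753 = 0.7527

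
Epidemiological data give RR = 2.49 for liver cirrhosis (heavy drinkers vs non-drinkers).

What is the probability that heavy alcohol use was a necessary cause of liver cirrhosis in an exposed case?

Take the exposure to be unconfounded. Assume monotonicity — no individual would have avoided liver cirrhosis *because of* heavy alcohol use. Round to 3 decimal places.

Under exogeneity and monotonicity, PN = (RR − 1) / RR = 1 − 1/RR.
PN = (2.49 − 1) / 2.49 = 1.49 / 2.49 ≈ 0.5984

PN ≈ 0.598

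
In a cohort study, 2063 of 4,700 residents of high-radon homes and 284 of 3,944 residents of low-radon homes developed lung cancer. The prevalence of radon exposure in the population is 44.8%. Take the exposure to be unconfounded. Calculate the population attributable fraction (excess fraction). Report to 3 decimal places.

p₁ = P(outcome | exposed) = 2063/4700 = 0.43894
p₀ = P(outcome | unexposed) = 284/3944 = 0.072008
Overall risk P(Y=1) = π·p₁ + (1−π)·p₀ = 0.448×0.43894 + 0.552×0.072008 = 0.23639.
Under exogeneity, PAF = [P(Y=1) − p₀] / P(Y=1).
PAF = (0.23639 − 0.072008) / 0.23639 ≈ 0.6954

PAF ≈ 0.695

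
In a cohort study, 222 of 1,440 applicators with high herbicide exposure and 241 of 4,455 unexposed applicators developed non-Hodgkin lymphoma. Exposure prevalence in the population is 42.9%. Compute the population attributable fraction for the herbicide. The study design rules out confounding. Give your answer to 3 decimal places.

PAF ≈ 0.442

p₁ = P(outcome | exposed) = 222/1440 = 0.15417
p₀ = P(outcome | unexposed) = 241/4455 = 0.054097
Overall risk P(Y=1) = π·p₁ + (1−π)·p₀ = 0.429×0.15417 + 0.571×0.054097 = 0.097027.
Under exogeneity, PAF = [P(Y=1) − p₀] / P(Y=1).
PAF = (0.097027 − 0.054097) / 0.097027 ≈ 0.4425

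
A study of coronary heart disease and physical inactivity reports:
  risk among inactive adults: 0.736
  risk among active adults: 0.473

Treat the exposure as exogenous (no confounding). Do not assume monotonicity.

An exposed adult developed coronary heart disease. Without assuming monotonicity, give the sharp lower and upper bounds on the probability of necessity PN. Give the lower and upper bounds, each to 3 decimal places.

0.357 ≤ PN ≤ 0.716

Let p₁ = 0.736, p₀ = 0.473.
Under exogeneity alone the bounds on PN are max{0,(p₁−p₀)/p₁} ≤ PN ≤ min{1,(1−p₀)/p₁}.
  lower = (p₁ − p₀)/p₁ = 0.263 / 0.736 ≈ 0.3573
  upper = min{1, (1 − p₀)/p₁} = 0.527 / 0.736 ≈ 0.7160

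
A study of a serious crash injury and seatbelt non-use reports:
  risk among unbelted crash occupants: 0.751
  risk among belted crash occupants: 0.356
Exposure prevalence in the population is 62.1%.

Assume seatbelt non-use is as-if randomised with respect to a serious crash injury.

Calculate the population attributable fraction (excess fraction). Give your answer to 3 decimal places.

Let p₁ = 0.751, p₀ = 0.356.
Overall risk P(Y=1) = π·p₁ + (1−π)·p₀ = 0.621×0.751 + 0.379×0.356 = 0.60129.
Under exogeneity, PAF = [P(Y=1) − p₀] / P(Y=1).
PAF = (0.60129 − 0.356) / 0.60129 ≈ 0.4079

PAF ≈ 0.408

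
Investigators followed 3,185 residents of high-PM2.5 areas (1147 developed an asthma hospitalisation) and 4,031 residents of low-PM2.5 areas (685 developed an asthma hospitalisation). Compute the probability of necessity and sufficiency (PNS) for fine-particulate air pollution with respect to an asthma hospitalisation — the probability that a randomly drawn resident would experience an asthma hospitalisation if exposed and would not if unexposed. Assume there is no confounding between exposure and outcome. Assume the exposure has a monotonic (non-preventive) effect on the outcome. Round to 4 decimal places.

PNS ≈ 0.1902

p₁ = P(outcome | exposed) = 1147/3185 = 0.36013
p₀ = P(outcome | unexposed) = 685/4031 = 0.16993
Under exogeneity and monotonicity, PNS = p₁ − p₀.
PNS = 0.36013 − 0.16993 = 0.19019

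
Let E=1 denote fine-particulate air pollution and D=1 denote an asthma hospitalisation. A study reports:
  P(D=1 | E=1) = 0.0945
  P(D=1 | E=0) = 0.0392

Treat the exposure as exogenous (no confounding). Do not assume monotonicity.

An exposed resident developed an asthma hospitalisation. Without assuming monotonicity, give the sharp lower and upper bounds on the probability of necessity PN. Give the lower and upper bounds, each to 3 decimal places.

Let p₁ = 0.0945, p₀ = 0.0392.
Under exogeneity alone the bounds on PN are max{0,(p₁−p₀)/p₁} ≤ PN ≤ min{1,(1−p₀)/p₁}.
  lower = (p₁ − p₀)/p₁ = 0.0553 / 0.0945 ≈ 0.5852
  upper = min{1, (1 − p₀)/p₁} = 0.9608 / 0.0945 ≈ 10.1672 → capped at 1

0.585 ≤ PN ≤ 1.000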